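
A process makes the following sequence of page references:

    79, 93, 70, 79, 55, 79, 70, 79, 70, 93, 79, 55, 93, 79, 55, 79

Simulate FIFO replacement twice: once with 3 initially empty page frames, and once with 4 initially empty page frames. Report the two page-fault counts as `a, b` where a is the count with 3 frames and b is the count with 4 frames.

6, 4

3 frames: F F F . F F . . . F . . . . . . → 6 faults.
4 frames: F F F . F . . . . . . . . . . . → 4 faults.
4 < 6: adding a frame reduced faults, as is typical.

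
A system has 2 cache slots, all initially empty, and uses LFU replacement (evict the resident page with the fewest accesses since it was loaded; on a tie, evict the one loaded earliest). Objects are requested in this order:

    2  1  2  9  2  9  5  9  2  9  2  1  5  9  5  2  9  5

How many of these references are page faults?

11

2 -> miss, frames {2}
1 -> miss, frames {2,1}
2 -> hit
9 -> miss, evict 1, frames {2,9}
2 -> hit
9 -> hit
5 -> miss, evict 9, frames {2,5}
9 -> miss, evict 5, frames {2,9}
2 -> hit
9 -> hit
2 -> hit
1 -> miss, evict 9, frames {2,1}
5 -> miss, evict 1, frames {2,5}
9 -> miss, evict 5, frames {2,9}
5 -> miss, evict 9, frames {2,5}
2 -> hit
9 -> miss, evict 5, frames {2,9}
5 -> miss, evict 9, frames {2,5}
Page faults: 11.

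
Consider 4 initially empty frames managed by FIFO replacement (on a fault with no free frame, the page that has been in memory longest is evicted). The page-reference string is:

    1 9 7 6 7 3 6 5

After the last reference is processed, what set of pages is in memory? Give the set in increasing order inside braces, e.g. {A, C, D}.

{3, 5, 6, 7}

1 → miss, frames (1)
9 → miss, frames (1 9)
7 → miss, frames (1 9 7)
6 → miss, frames (1 9 7 6)
7 → hit
3 → miss, evict 1, frames (9 7 6 3)
6 → hit
5 → miss, evict 9, frames (7 6 3 5)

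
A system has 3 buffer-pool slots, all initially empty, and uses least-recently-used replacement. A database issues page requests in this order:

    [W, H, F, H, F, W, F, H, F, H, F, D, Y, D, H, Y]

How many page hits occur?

W: fault, frames (W)
H: fault, frames (W H)
F: fault, frames (W H F)
H: hit
F: hit
W: hit
F: hit
H: hit
F: hit
H: hit
F: hit
D: fault, evict W, frames (H F D)
Y: fault, evict H, frames (F D Y)
D: hit
H: fault, evict F, frames (Y D H)
Y: hit
Hits: 10.

10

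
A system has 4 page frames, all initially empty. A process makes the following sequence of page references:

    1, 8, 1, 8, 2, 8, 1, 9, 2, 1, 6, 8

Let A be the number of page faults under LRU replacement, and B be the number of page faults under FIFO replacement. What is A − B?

1

Under LRU: F F . . F . . F . . F F → 6 faults.
Under FIFO: F F . . F . . F . . F . → 5 faults.
A − B = 6 − 5 = 1.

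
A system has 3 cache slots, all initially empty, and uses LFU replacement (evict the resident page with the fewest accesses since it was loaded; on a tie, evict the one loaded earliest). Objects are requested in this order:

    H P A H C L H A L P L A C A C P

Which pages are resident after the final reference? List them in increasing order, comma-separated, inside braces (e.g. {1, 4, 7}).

{H, L, P}

H -> fault, frames (H)
P -> fault, frames (H P)
A -> fault, frames (H P A)
H -> hit
C -> fault, evict P, frames (H A C)
L -> fault, evict A, frames (H C L)
H -> hit
A -> fault, evict C, frames (H L A)
L -> hit
P -> fault, evict A, frames (H L P)
L -> hit
A -> fault, evict P, frames (H L A)
C -> fault, evict A, frames (H L C)
A -> fault, evict C, frames (H L A)
C -> fault, evict A, frames (H L C)
P -> fault, evict C, frames (H L P)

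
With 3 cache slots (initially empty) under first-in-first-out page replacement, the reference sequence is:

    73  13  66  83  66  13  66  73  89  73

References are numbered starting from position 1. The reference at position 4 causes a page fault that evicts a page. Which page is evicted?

pos 1: 73: miss, frames {73}
pos 2: 13: miss, frames {73,13}
pos 3: 66: miss, frames {73,13,66}
pos 4: 83: miss, evict 73, frames {13,66,83}
At position 4, page 73 is evicted.

73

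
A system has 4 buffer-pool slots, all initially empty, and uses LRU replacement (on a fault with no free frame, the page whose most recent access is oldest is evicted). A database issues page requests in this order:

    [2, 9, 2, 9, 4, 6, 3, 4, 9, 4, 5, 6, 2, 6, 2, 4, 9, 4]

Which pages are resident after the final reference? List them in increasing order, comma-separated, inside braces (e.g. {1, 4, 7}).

{2, 4, 6, 9}

2 → miss, frames [2]
9 → miss, frames [2, 9]
2 → hit
9 → hit
4 → miss, frames [2, 9, 4]
6 → miss, frames [2, 9, 4, 6]
3 → miss, evict 2, frames [9, 4, 6, 3]
4 → hit
9 → hit
4 → hit
5 → miss, evict 6, frames [3, 9, 4, 5]
6 → miss, evict 3, frames [9, 4, 5, 6]
2 → miss, evict 9, frames [4, 5, 6, 2]
6 → hit
2 → hit
4 → hit
9 → miss, evict 5, frames [6, 2, 4, 9]
4 → hit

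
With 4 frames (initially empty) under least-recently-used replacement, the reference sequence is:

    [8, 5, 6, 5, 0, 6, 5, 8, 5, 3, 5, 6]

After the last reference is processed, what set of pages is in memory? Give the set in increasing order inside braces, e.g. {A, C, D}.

{3, 5, 6, 8}

8: fault, frames {8}
5: fault, frames {8,5}
6: fault, frames {8,5,6}
5: hit
0: fault, frames {8,6,5,0}
6: hit
5: hit
8: hit
5: hit
3: fault, evict 0, frames {6,8,5,3}
5: hit
6: hit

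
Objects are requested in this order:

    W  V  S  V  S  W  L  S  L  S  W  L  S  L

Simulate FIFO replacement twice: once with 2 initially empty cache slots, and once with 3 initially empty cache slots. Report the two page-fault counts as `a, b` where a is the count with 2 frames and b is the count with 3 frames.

9, 5

2 frames: F F F . . F F F . . F F F . → 9 faults.
3 frames: F F F . . . F . . . F . . . → 5 faults.
5 < 9: adding a frame reduced faults, as is typical.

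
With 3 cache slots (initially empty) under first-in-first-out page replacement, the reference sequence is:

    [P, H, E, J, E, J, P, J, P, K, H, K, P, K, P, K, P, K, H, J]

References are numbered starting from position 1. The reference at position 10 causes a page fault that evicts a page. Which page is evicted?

pos 1: P: miss, frames (P)
pos 2: H: miss, frames (P H)
pos 3: E: miss, frames (P H E)
pos 4: J: miss, evict P, frames (H E J)
pos 5: E: hit
pos 6: J: hit
pos 7: P: miss, evict H, frames (E J P)
pos 8: J: hit
pos 9: P: hit
pos 10: K: miss, evict E, frames (J P K)
At position 10, page E is evicted.

E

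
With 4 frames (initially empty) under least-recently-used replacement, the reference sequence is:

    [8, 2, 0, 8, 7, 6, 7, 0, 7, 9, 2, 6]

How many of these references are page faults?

8 → miss, frames [8]
2 → miss, frames [8, 2]
0 → miss, frames [8, 2, 0]
8 → hit
7 → miss, frames [2, 0, 8, 7]
6 → miss, evict 2, frames [0, 8, 7, 6]
7 → hit
0 → hit
7 → hit
9 → miss, evict 8, frames [6, 0, 7, 9]
2 → miss, evict 6, frames [0, 7, 9, 2]
6 → miss, evict 0, frames [7, 9, 2, 6]
Page faults: 8.

8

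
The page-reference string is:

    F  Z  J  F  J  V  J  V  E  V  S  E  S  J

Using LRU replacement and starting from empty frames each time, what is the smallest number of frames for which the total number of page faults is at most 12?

2

f=1: 14 faults
f=2: 9 faults
f=3: 7 faults
f=4: 6 faults
f=5: 6 faults
f=6: 6 faults
Smallest f with faults ≤ 12 is 2.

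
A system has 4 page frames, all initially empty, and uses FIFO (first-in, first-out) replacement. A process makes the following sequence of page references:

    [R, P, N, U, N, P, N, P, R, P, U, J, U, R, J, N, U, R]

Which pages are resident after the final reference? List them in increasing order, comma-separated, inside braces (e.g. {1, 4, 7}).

R: miss, frames {R}
P: miss, frames {R,P}
N: miss, frames {R,P,N}
U: miss, frames {R,P,N,U}
N: hit
P: hit
N: hit
P: hit
R: hit
P: hit
U: hit
J: miss, evict R, frames {P,N,U,J}
U: hit
R: miss, evict P, frames {N,U,J,R}
J: hit
N: hit
U: hit
R: hit

{J, N, R, U}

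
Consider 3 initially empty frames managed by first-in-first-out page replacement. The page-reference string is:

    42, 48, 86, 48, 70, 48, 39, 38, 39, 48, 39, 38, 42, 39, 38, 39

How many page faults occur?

10

42 → miss, frames {42}
48 → miss, frames {42,48}
86 → miss, frames {42,48,86}
48 → hit
70 → miss, evict 42, frames {48,86,70}
48 → hit
39 → miss, evict 48, frames {86,70,39}
38 → miss, evict 86, frames {70,39,38}
39 → hit
48 → miss, evict 70, frames {39,38,48}
39 → hit
38 → hit
42 → miss, evict 39, frames {38,48,42}
39 → miss, evict 38, frames {48,42,39}
38 → miss, evict 48, frames {42,39,38}
39 → hit
Page faults: 10.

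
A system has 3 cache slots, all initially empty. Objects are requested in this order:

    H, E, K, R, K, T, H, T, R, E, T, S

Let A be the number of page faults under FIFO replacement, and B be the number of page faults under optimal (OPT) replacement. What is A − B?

Under FIFO: F F F F . F F . . F . F → 8 faults.
Under OPT: F F F F . F . . . F . F → 7 faults.
A − B = 8 − 7 = 1.

1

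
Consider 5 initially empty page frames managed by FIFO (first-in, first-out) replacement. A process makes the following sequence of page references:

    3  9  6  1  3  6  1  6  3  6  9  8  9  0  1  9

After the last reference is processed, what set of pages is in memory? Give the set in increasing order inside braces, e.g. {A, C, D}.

3 -> miss, frames {3}
9 -> miss, frames {3,9}
6 -> miss, frames {3,9,6}
1 -> miss, frames {3,9,6,1}
3 -> hit
6 -> hit
1 -> hit
6 -> hit
3 -> hit
6 -> hit
9 -> hit
8 -> miss, frames {3,9,6,1,8}
9 -> hit
0 -> miss, evict 3, frames {9,6,1,8,0}
1 -> hit
9 -> hit

{0, 1, 6, 8, 9}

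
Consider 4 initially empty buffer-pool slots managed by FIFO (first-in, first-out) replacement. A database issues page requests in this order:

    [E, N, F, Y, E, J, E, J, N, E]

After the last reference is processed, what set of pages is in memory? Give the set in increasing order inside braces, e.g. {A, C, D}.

{E, J, N, Y}

E: fault, frames (E)
N: fault, frames (E N)
F: fault, frames (E N F)
Y: fault, frames (E N F Y)
E: hit
J: fault, evict E, frames (N F Y J)
E: fault, evict N, frames (F Y J E)
J: hit
N: fault, evict F, frames (Y J E N)
E: hit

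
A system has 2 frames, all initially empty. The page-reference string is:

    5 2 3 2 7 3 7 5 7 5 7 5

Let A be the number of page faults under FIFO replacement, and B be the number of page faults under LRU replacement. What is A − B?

Under FIFO: F F F . F . . F . . . . → 5 faults.
Under LRU: F F F . F F . F . . . . → 6 faults.
A − B = 5 − 6 = -1.

-1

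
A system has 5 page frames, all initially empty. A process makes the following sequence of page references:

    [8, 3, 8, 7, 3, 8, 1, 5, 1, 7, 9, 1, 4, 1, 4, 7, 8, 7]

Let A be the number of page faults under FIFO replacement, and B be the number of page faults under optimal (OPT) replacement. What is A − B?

2

Under FIFO: F F . F . . F F . . F . F . . . F F → 9 faults.
Under OPT: F F . F . . F F . . F . F . . . . . → 7 faults.
A − B = 9 − 7 = 2.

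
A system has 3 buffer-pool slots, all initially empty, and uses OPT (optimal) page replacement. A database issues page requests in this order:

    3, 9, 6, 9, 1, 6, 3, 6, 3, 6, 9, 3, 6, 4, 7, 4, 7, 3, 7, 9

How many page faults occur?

3: fault, frames {3}
9: fault, frames {3,9}
6: fault, frames {3,9,6}
9: hit
1: fault, evict 9, frames {3,6,1}
6: hit
3: hit
6: hit
3: hit
6: hit
9: fault, evict 1, frames {3,6,9}
3: hit
6: hit
4: fault, evict 6, frames {3,9,4}
7: fault, evict 9, frames {3,4,7}
4: hit
7: hit
3: hit
7: hit
9: fault, evict 7, frames {3,4,9}
Page faults: 8.

8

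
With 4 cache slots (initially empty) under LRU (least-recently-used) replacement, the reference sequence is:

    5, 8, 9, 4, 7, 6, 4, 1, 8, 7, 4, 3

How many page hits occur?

5 → fault, frames [5]
8 → fault, frames [5, 8]
9 → fault, frames [5, 8, 9]
4 → fault, frames [5, 8, 9, 4]
7 → fault, evict 5, frames [8, 9, 4, 7]
6 → fault, evict 8, frames [9, 4, 7, 6]
4 → hit
1 → fault, evict 9, frames [7, 6, 4, 1]
8 → fault, evict 7, frames [6, 4, 1, 8]
7 → fault, evict 6, frames [4, 1, 8, 7]
4 → hit
3 → fault, evict 1, frames [8, 7, 4, 3]
Hits: 2.

2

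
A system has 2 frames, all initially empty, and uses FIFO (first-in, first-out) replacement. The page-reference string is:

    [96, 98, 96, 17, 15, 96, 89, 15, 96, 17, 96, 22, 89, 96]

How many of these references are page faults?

96: miss, frames {96}
98: miss, frames {96,98}
96: hit
17: miss, evict 96, frames {98,17}
15: miss, evict 98, frames {17,15}
96: miss, evict 17, frames {15,96}
89: miss, evict 15, frames {96,89}
15: miss, evict 96, frames {89,15}
96: miss, evict 89, frames {15,96}
17: miss, evict 15, frames {96,17}
96: hit
22: miss, evict 96, frames {17,22}
89: miss, evict 17, frames {22,89}
96: miss, evict 22, frames {89,96}
Page faults: 12.

12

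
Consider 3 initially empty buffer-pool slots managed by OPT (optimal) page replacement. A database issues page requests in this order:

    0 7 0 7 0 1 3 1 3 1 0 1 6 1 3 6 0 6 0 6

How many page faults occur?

0 -> fault, frames (0)
7 -> fault, frames (0 7)
0 -> hit
7 -> hit
0 -> hit
1 -> fault, frames (0 7 1)
3 -> fault, evict 7, frames (0 1 3)
1 -> hit
3 -> hit
1 -> hit
0 -> hit
1 -> hit
6 -> fault, evict 0, frames (1 3 6)
1 -> hit
3 -> hit
6 -> hit
0 -> fault, evict 3, frames (1 6 0)
6 -> hit
0 -> hit
6 -> hit
Page faults: 6.

6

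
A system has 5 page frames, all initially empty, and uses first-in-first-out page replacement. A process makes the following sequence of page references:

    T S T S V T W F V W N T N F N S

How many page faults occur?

8

T → miss, frames {T}
S → miss, frames {T,S}
T → hit
S → hit
V → miss, frames {T,S,V}
T → hit
W → miss, frames {T,S,V,W}
F → miss, frames {T,S,V,W,F}
V → hit
W → hit
N → miss, evict T, frames {S,V,W,F,N}
T → miss, evict S, frames {V,W,F,N,T}
N → hit
F → hit
N → hit
S → miss, evict V, frames {W,F,N,T,S}
Page faults: 8.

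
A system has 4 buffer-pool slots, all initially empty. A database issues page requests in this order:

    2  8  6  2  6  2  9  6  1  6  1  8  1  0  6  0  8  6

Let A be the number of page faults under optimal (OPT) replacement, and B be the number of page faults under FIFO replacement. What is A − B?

Under OPT: F F F . . . F . F . . . . F . . . . → 6 faults.
Under FIFO: F F F . . . F . F . . . . F . . F F → 8 faults.
A − B = 6 − 8 = -2.

-2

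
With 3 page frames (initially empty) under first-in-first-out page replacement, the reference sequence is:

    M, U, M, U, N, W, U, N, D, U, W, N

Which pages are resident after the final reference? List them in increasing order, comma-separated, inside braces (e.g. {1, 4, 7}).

{D, N, U}

M -> miss, frames {M}
U -> miss, frames {M,U}
M -> hit
U -> hit
N -> miss, frames {M,U,N}
W -> miss, evict M, frames {U,N,W}
U -> hit
N -> hit
D -> miss, evict U, frames {N,W,D}
U -> miss, evict N, frames {W,D,U}
W -> hit
N -> miss, evict W, frames {D,U,N}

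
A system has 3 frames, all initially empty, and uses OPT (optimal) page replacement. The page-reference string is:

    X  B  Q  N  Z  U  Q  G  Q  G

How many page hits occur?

3

X: fault, frames (X)
B: fault, frames (X B)
Q: fault, frames (X B Q)
N: fault, evict B, frames (X Q N)
Z: fault, evict N, frames (X Q Z)
U: fault, evict Z, frames (X Q U)
Q: hit
G: fault, evict U, frames (X Q G)
Q: hit
G: hit
Hits: 3.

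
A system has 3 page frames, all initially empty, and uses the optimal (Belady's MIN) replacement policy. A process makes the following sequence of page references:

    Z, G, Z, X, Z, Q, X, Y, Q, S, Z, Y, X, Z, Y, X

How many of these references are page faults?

7

Z → miss, frames {Z}
G → miss, frames {Z,G}
Z → hit
X → miss, frames {Z,G,X}
Z → hit
Q → miss, evict G, frames {Z,X,Q}
X → hit
Y → miss, evict X, frames {Z,Q,Y}
Q → hit
S → miss, evict Q, frames {Z,Y,S}
Z → hit
Y → hit
X → miss, evict S, frames {Z,Y,X}
Z → hit
Y → hit
X → hit
Page faults: 7.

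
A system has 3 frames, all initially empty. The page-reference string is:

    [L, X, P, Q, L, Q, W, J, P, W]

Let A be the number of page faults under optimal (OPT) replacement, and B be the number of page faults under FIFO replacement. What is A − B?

Under OPT: F F F F . . F F . . → 6 faults.
Under FIFO: F F F F F . F F F . → 8 faults.
A − B = 6 − 8 = -2.

-2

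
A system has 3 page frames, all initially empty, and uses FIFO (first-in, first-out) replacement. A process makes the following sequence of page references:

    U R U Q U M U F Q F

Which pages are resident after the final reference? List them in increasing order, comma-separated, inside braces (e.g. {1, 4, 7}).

{F, Q, U}

U: fault, frames {U}
R: fault, frames {U,R}
U: hit
Q: fault, frames {U,R,Q}
U: hit
M: fault, evict U, frames {R,Q,M}
U: fault, evict R, frames {Q,M,U}
F: fault, evict Q, frames {M,U,F}
Q: fault, evict M, frames {U,F,Q}
F: hit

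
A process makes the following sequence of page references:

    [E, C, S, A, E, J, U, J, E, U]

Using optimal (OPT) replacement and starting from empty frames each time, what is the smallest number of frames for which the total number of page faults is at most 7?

f=1: 10 faults
f=2: 7 faults
f=3: 6 faults
f=4: 6 faults
f=5: 6 faults
f=6: 6 faults
Smallest f with faults ≤ 7 is 2.

2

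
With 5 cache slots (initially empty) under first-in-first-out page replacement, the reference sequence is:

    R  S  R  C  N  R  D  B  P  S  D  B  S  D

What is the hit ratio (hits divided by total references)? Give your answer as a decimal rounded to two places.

0.43

R: miss, frames [R]
S: miss, frames [R, S]
R: hit
C: miss, frames [R, S, C]
N: miss, frames [R, S, C, N]
R: hit
D: miss, frames [R, S, C, N, D]
B: miss, evict R, frames [S, C, N, D, B]
P: miss, evict S, frames [C, N, D, B, P]
S: miss, evict C, frames [N, D, B, P, S]
D: hit
B: hit
S: hit
D: hit
Hits: 6 of 14 references → 6/14 = 0.4286.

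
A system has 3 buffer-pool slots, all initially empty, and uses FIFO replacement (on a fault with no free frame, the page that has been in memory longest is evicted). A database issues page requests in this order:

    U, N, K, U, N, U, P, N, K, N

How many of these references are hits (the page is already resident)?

6

U: miss, frames (U)
N: miss, frames (U N)
K: miss, frames (U N K)
U: hit
N: hit
U: hit
P: miss, evict U, frames (N K P)
N: hit
K: hit
N: hit
Hits: 6.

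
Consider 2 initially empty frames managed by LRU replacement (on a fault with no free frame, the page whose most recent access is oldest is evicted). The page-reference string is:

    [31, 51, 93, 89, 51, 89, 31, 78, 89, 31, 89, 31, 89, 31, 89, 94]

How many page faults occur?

31 → fault, frames [31]
51 → fault, frames [31, 51]
93 → fault, evict 31, frames [51, 93]
89 → fault, evict 51, frames [93, 89]
51 → fault, evict 93, frames [89, 51]
89 → hit
31 → fault, evict 51, frames [89, 31]
78 → fault, evict 89, frames [31, 78]
89 → fault, evict 31, frames [78, 89]
31 → fault, evict 78, frames [89, 31]
89 → hit
31 → hit
89 → hit
31 → hit
89 → hit
94 → fault, evict 31, frames [89, 94]
Page faults: 10.

10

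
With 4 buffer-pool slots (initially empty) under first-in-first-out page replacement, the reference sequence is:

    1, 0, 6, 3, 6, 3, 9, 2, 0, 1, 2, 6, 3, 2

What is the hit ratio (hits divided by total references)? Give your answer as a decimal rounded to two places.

1 -> miss, frames (1)
0 -> miss, frames (1 0)
6 -> miss, frames (1 0 6)
3 -> miss, frames (1 0 6 3)
6 -> hit
3 -> hit
9 -> miss, evict 1, frames (0 6 3 9)
2 -> miss, evict 0, frames (6 3 9 2)
0 -> miss, evict 6, frames (3 9 2 0)
1 -> miss, evict 3, frames (9 2 0 1)
2 -> hit
6 -> miss, evict 9, frames (2 0 1 6)
3 -> miss, evict 2, frames (0 1 6 3)
2 -> miss, evict 0, frames (1 6 3 2)
Hits: 3 of 14 references → 3/14 = 0.2143.

0.21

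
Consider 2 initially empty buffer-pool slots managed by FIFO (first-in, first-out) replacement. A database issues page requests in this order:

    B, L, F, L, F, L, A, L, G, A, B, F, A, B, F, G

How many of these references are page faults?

13

B -> fault, frames (B)
L -> fault, frames (B L)
F -> fault, evict B, frames (L F)
L -> hit
F -> hit
L -> hit
A -> fault, evict L, frames (F A)
L -> fault, evict F, frames (A L)
G -> fault, evict A, frames (L G)
A -> fault, evict L, frames (G A)
B -> fault, evict G, frames (A B)
F -> fault, evict A, frames (B F)
A -> fault, evict B, frames (F A)
B -> fault, evict F, frames (A B)
F -> fault, evict A, frames (B F)
G -> fault, evict B, frames (F G)
Page faults: 13.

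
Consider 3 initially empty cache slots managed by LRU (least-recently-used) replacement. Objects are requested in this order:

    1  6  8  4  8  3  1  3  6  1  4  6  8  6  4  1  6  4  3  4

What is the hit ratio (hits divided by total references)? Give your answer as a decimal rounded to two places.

0.45

1: fault, frames (1)
6: fault, frames (1 6)
8: fault, frames (1 6 8)
4: fault, evict 1, frames (6 8 4)
8: hit
3: fault, evict 6, frames (4 8 3)
1: fault, evict 4, frames (8 3 1)
3: hit
6: fault, evict 8, frames (1 3 6)
1: hit
4: fault, evict 3, frames (6 1 4)
6: hit
8: fault, evict 1, frames (4 6 8)
6: hit
4: hit
1: fault, evict 8, frames (6 4 1)
6: hit
4: hit
3: fault, evict 1, frames (6 4 3)
4: hit
Hits: 9 of 20 references → 9/20 = 0.4500.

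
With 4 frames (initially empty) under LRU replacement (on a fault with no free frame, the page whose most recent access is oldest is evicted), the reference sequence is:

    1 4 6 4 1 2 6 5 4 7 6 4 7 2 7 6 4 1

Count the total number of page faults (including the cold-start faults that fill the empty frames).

1 -> fault, frames (1)
4 -> fault, frames (1 4)
6 -> fault, frames (1 4 6)
4 -> hit
1 -> hit
2 -> fault, frames (6 4 1 2)
6 -> hit
5 -> fault, evict 4, frames (1 2 6 5)
4 -> fault, evict 1, frames (2 6 5 4)
7 -> fault, evict 2, frames (6 5 4 7)
6 -> hit
4 -> hit
7 -> hit
2 -> fault, evict 5, frames (6 4 7 2)
7 -> hit
6 -> hit
4 -> hit
1 -> fault, evict 2, frames (7 6 4 1)
Page faults: 9.

9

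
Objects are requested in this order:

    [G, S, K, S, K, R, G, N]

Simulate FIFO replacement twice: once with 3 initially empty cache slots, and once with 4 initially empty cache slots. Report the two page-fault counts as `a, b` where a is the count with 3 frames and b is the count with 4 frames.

3 frames: F F F . . F F F → 6 faults.
4 frames: F F F . . F . F → 5 faults.
5 < 6: adding a frame reduced faults, as is typical.

6, 5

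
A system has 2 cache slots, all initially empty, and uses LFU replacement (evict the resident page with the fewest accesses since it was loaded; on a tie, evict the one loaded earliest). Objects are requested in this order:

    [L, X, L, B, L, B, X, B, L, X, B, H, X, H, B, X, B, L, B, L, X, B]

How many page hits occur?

L → miss, frames [L]
X → miss, frames [L, X]
L → hit
B → miss, evict X, frames [L, B]
L → hit
B → hit
X → miss, evict B, frames [L, X]
B → miss, evict X, frames [L, B]
L → hit
X → miss, evict B, frames [L, X]
B → miss, evict X, frames [L, B]
H → miss, evict B, frames [L, H]
X → miss, evict H, frames [L, X]
H → miss, evict X, frames [L, H]
B → miss, evict H, frames [L, B]
X → miss, evict B, frames [L, X]
B → miss, evict X, frames [L, B]
L → hit
B → hit
L → hit
X → miss, evict B, frames [L, X]
B → miss, evict X, frames [L, B]
Hits: 7.

7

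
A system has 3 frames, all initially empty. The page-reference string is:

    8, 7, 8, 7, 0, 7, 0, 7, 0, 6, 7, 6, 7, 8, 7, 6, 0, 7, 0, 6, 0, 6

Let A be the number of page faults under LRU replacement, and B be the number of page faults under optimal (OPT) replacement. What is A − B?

Under LRU: F F . . F . . . . F . . . F . . F . . . . . → 6 faults.
Under OPT: F F . . F . . . . F . . . . . . F . . . . . → 5 faults.
A − B = 6 − 5 = 1.

1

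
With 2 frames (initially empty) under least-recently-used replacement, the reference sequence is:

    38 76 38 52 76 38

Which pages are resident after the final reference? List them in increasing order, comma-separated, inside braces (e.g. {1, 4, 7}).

38: miss, frames [38]
76: miss, frames [38, 76]
38: hit
52: miss, evict 76, frames [38, 52]
76: miss, evict 38, frames [52, 76]
38: miss, evict 52, frames [76, 38]

{38, 76}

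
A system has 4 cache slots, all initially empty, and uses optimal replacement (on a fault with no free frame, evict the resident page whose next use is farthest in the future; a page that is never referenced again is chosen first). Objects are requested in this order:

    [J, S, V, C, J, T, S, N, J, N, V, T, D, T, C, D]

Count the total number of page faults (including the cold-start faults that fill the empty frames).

J → fault, frames [J]
S → fault, frames [J, S]
V → fault, frames [J, S, V]
C → fault, frames [J, S, V, C]
J → hit
T → fault, evict C, frames [J, S, V, T]
S → hit
N → fault, evict S, frames [J, V, T, N]
J → hit
N → hit
V → hit
T → hit
D → fault, evict N, frames [J, V, T, D]
T → hit
C → fault, evict T, frames [J, V, D, C]
D → hit
Page faults: 8.

8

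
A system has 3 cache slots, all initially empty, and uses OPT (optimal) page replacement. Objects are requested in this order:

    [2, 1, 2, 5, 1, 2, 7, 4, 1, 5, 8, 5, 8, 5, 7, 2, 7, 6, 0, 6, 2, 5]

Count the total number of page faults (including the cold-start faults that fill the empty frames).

11

2: miss, frames {2}
1: miss, frames {2,1}
2: hit
5: miss, frames {2,1,5}
1: hit
2: hit
7: miss, evict 2, frames {1,5,7}
4: miss, evict 7, frames {1,5,4}
1: hit
5: hit
8: miss, evict 4, frames {1,5,8}
5: hit
8: hit
5: hit
7: miss, evict 8, frames {1,5,7}
2: miss, evict 1, frames {5,7,2}
7: hit
6: miss, evict 7, frames {5,2,6}
0: miss, evict 5, frames {2,6,0}
6: hit
2: hit
5: miss, evict 0, frames {2,6,5}
Page faults: 11.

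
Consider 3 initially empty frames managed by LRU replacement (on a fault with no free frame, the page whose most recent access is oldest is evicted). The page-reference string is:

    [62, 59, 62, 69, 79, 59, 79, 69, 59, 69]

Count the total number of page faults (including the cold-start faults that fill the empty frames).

62 → miss, frames [62]
59 → miss, frames [62, 59]
62 → hit
69 → miss, frames [59, 62, 69]
79 → miss, evict 59, frames [62, 69, 79]
59 → miss, evict 62, frames [69, 79, 59]
79 → hit
69 → hit
59 → hit
69 → hit
Page faults: 5.

5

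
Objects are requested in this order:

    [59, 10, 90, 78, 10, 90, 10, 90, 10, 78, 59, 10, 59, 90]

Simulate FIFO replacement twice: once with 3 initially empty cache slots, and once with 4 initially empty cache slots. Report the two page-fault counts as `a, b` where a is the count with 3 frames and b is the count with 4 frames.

3 frames: F F F F . . . . . . F F . F → 7 faults.
4 frames: F F F F . . . . . . . . . . → 4 faults.
4 < 7: adding a frame reduced faults, as is typical.

7, 4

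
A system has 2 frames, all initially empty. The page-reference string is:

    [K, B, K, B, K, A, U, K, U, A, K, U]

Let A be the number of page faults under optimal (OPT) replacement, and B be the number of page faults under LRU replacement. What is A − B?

-2

Under OPT: F F . . . F F . . F . F → 6 faults.
Under LRU: F F . . . F F F . F F F → 8 faults.
A − B = 6 − 8 = -2.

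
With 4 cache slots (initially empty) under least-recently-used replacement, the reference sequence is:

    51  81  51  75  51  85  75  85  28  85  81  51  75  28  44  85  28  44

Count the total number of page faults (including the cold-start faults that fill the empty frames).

51: fault, frames [51]
81: fault, frames [51, 81]
51: hit
75: fault, frames [81, 51, 75]
51: hit
85: fault, frames [81, 75, 51, 85]
75: hit
85: hit
28: fault, evict 81, frames [51, 75, 85, 28]
85: hit
81: fault, evict 51, frames [75, 28, 85, 81]
51: fault, evict 75, frames [28, 85, 81, 51]
75: fault, evict 28, frames [85, 81, 51, 75]
28: fault, evict 85, frames [81, 51, 75, 28]
44: fault, evict 81, frames [51, 75, 28, 44]
85: fault, evict 51, frames [75, 28, 44, 85]
28: hit
44: hit
Page faults: 11.

11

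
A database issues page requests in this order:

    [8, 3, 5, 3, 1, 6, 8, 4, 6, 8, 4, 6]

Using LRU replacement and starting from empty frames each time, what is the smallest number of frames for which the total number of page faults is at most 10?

f=1: 12 faults
f=2: 11 faults
f=3: 7 faults
f=4: 7 faults
f=5: 6 faults
f=6: 6 faults
Smallest f with faults ≤ 10 is 3.

3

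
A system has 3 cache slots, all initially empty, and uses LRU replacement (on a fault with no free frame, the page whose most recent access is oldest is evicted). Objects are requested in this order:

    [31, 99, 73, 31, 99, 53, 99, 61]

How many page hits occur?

3

31 -> miss, frames {31}
99 -> miss, frames {31,99}
73 -> miss, frames {31,99,73}
31 -> hit
99 -> hit
53 -> miss, evict 73, frames {31,99,53}
99 -> hit
61 -> miss, evict 31, frames {53,99,61}
Hits: 3.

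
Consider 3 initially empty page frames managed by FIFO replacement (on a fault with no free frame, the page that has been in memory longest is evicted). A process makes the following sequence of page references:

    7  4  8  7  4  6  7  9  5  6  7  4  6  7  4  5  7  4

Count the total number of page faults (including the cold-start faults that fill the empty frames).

11

7 -> fault, frames {7}
4 -> fault, frames {7,4}
8 -> fault, frames {7,4,8}
7 -> hit
4 -> hit
6 -> fault, evict 7, frames {4,8,6}
7 -> fault, evict 4, frames {8,6,7}
9 -> fault, evict 8, frames {6,7,9}
5 -> fault, evict 6, frames {7,9,5}
6 -> fault, evict 7, frames {9,5,6}
7 -> fault, evict 9, frames {5,6,7}
4 -> fault, evict 5, frames {6,7,4}
6 -> hit
7 -> hit
4 -> hit
5 -> fault, evict 6, frames {7,4,5}
7 -> hit
4 -> hit
Page faults: 11.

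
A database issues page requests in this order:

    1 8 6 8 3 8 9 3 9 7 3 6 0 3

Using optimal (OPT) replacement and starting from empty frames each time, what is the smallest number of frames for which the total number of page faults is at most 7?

3

f=1: 14 faults
f=2: 8 faults
f=3: 7 faults
f=4: 7 faults
f=5: 7 faults
f=6: 7 faults
f=7: 7 faults
Smallest f with faults ≤ 7 is 3.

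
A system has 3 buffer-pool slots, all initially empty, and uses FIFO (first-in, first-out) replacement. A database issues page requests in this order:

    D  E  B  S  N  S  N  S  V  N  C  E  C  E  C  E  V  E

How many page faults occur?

8

D → miss, frames [D]
E → miss, frames [D, E]
B → miss, frames [D, E, B]
S → miss, evict D, frames [E, B, S]
N → miss, evict E, frames [B, S, N]
S → hit
N → hit
S → hit
V → miss, evict B, frames [S, N, V]
N → hit
C → miss, evict S, frames [N, V, C]
E → miss, evict N, frames [V, C, E]
C → hit
E → hit
C → hit
E → hit
V → hit
E → hit
Page faults: 8.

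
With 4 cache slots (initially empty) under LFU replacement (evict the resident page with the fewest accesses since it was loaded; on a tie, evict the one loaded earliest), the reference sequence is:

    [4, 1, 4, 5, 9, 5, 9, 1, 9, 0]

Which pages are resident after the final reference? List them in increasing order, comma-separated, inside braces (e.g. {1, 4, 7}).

{0, 1, 5, 9}

4: miss, frames [4]
1: miss, frames [4, 1]
4: hit
5: miss, frames [4, 1, 5]
9: miss, frames [4, 1, 5, 9]
5: hit
9: hit
1: hit
9: hit
0: miss, evict 4, frames [1, 5, 9, 0]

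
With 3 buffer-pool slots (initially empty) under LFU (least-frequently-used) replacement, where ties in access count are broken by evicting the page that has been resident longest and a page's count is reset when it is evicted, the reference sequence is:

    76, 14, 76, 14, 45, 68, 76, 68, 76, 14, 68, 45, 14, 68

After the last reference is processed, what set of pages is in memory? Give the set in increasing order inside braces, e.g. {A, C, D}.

{14, 68, 76}

76: miss, frames {76}
14: miss, frames {76,14}
76: hit
14: hit
45: miss, frames {76,14,45}
68: miss, evict 45, frames {76,14,68}
76: hit
68: hit
76: hit
14: hit
68: hit
45: miss, evict 14, frames {76,68,45}
14: miss, evict 45, frames {76,68,14}
68: hit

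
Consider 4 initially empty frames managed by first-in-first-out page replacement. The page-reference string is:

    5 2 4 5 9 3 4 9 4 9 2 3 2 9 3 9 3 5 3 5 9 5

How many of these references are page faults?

5 -> miss, frames [5]
2 -> miss, frames [5, 2]
4 -> miss, frames [5, 2, 4]
5 -> hit
9 -> miss, frames [5, 2, 4, 9]
3 -> miss, evict 5, frames [2, 4, 9, 3]
4 -> hit
9 -> hit
4 -> hit
9 -> hit
2 -> hit
3 -> hit
2 -> hit
9 -> hit
3 -> hit
9 -> hit
3 -> hit
5 -> miss, evict 2, frames [4, 9, 3, 5]
3 -> hit
5 -> hit
9 -> hit
5 -> hit
Page faults: 6.

6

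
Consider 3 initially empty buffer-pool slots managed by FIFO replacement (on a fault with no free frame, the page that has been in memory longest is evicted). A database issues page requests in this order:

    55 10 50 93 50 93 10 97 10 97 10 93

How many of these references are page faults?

6

55: miss, frames (55)
10: miss, frames (55 10)
50: miss, frames (55 10 50)
93: miss, evict 55, frames (10 50 93)
50: hit
93: hit
10: hit
97: miss, evict 10, frames (50 93 97)
10: miss, evict 50, frames (93 97 10)
97: hit
10: hit
93: hit
Page faults: 6.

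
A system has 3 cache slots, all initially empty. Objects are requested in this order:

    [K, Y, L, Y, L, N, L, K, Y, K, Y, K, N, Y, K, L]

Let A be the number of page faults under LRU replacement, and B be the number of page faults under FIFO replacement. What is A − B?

1

Under LRU: F F F . . F . F F . . . F . . F → 8 faults.
Under FIFO: F F F . . F . F F . . . . . . F → 7 faults.
A − B = 8 − 7 = 1.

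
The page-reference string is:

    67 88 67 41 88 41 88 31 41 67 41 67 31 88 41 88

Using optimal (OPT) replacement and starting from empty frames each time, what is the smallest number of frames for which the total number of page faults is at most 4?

f=1: 16 faults
f=2: 7 faults
f=3: 5 faults
f=4: 4 faults
Smallest f with faults ≤ 4 is 4.

4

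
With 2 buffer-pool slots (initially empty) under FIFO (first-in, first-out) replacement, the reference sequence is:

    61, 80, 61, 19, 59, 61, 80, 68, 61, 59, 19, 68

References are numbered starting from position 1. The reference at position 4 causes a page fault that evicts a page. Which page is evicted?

61

pos 1: 61: fault, frames {61}
pos 2: 80: fault, frames {61,80}
pos 3: 61: hit
pos 4: 19: fault, evict 61, frames {80,19}
At position 4, page 61 is evicted.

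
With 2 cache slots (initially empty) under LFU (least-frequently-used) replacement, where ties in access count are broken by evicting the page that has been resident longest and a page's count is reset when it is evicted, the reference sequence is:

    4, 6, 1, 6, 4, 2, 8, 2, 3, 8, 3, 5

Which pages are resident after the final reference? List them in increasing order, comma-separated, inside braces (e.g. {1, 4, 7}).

{5, 6}

4 → miss, frames [4]
6 → miss, frames [4, 6]
1 → miss, evict 4, frames [6, 1]
6 → hit
4 → miss, evict 1, frames [6, 4]
2 → miss, evict 4, frames [6, 2]
8 → miss, evict 2, frames [6, 8]
2 → miss, evict 8, frames [6, 2]
3 → miss, evict 2, frames [6, 3]
8 → miss, evict 3, frames [6, 8]
3 → miss, evict 8, frames [6, 3]
5 → miss, evict 3, frames [6, 5]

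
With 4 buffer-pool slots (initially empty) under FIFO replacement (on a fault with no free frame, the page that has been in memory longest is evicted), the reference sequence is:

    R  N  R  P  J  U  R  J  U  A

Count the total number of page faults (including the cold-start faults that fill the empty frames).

R -> fault, frames [R]
N -> fault, frames [R, N]
R -> hit
P -> fault, frames [R, N, P]
J -> fault, frames [R, N, P, J]
U -> fault, evict R, frames [N, P, J, U]
R -> fault, evict N, frames [P, J, U, R]
J -> hit
U -> hit
A -> fault, evict P, frames [J, U, R, A]
Page faults: 7.

7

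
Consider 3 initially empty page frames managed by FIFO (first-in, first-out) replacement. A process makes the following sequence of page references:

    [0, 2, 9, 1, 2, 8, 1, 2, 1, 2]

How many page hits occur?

4

0 -> miss, frames {0}
2 -> miss, frames {0,2}
9 -> miss, frames {0,2,9}
1 -> miss, evict 0, frames {2,9,1}
2 -> hit
8 -> miss, evict 2, frames {9,1,8}
1 -> hit
2 -> miss, evict 9, frames {1,8,2}
1 -> hit
2 -> hit
Hits: 4.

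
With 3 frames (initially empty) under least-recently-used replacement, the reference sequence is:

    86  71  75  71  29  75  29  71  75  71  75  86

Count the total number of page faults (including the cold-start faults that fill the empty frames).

5

86: miss, frames {86}
71: miss, frames {86,71}
75: miss, frames {86,71,75}
71: hit
29: miss, evict 86, frames {75,71,29}
75: hit
29: hit
71: hit
75: hit
71: hit
75: hit
86: miss, evict 29, frames {71,75,86}
Page faults: 5.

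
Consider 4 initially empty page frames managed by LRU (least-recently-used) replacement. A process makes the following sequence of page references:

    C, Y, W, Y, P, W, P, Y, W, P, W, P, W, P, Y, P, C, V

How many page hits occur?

13

C -> miss, frames [C]
Y -> miss, frames [C, Y]
W -> miss, frames [C, Y, W]
Y -> hit
P -> miss, frames [C, W, Y, P]
W -> hit
P -> hit
Y -> hit
W -> hit
P -> hit
W -> hit
P -> hit
W -> hit
P -> hit
Y -> hit
P -> hit
C -> hit
V -> miss, evict W, frames [Y, P, C, V]
Hits: 13.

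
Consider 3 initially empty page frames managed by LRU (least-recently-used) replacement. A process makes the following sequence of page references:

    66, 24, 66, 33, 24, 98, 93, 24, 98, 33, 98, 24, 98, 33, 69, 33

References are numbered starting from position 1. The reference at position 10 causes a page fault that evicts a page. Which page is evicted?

93

pos 1: 66 → miss, frames {66}
pos 2: 24 → miss, frames {66,24}
pos 3: 66 → hit
pos 4: 33 → miss, frames {24,66,33}
pos 5: 24 → hit
pos 6: 98 → miss, evict 66, frames {33,24,98}
pos 7: 93 → miss, evict 33, frames {24,98,93}
pos 8: 24 → hit
pos 9: 98 → hit
pos 10: 33 → miss, evict 93, frames {24,98,33}
At position 10, page 93 is evicted.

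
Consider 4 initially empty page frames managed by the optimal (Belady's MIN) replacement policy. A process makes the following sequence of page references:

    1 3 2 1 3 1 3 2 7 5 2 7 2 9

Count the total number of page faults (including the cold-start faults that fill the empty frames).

6

1 -> fault, frames [1]
3 -> fault, frames [1, 3]
2 -> fault, frames [1, 3, 2]
1 -> hit
3 -> hit
1 -> hit
3 -> hit
2 -> hit
7 -> fault, frames [1, 3, 2, 7]
5 -> fault, evict 3, frames [1, 2, 7, 5]
2 -> hit
7 -> hit
2 -> hit
9 -> fault, evict 5, frames [1, 2, 7, 9]
Page faults: 6.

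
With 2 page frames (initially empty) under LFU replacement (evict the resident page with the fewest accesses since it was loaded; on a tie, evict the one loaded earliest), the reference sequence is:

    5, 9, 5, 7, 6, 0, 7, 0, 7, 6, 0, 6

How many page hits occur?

1

5 -> fault, frames (5)
9 -> fault, frames (5 9)
5 -> hit
7 -> fault, evict 9, frames (5 7)
6 -> fault, evict 7, frames (5 6)
0 -> fault, evict 6, frames (5 0)
7 -> fault, evict 0, frames (5 7)
0 -> fault, evict 7, frames (5 0)
7 -> fault, evict 0, frames (5 7)
6 -> fault, evict 7, frames (5 6)
0 -> fault, evict 6, frames (5 0)
6 -> fault, evict 0, frames (5 6)
Hits: 1.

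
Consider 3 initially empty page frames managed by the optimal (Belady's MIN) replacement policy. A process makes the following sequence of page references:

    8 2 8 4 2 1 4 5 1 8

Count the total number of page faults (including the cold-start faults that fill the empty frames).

5

8 -> fault, frames {8}
2 -> fault, frames {8,2}
8 -> hit
4 -> fault, frames {8,2,4}
2 -> hit
1 -> fault, evict 2, frames {8,4,1}
4 -> hit
5 -> fault, evict 4, frames {8,1,5}
1 -> hit
8 -> hit
Page faults: 5.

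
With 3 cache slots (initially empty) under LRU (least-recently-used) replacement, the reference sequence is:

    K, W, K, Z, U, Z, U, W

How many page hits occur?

K: miss, frames {K}
W: miss, frames {K,W}
K: hit
Z: miss, frames {W,K,Z}
U: miss, evict W, frames {K,Z,U}
Z: hit
U: hit
W: miss, evict K, frames {Z,U,W}
Hits: 3.

3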